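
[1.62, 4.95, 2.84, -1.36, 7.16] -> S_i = Random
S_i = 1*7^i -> [1, 7, 49, 343, 2401]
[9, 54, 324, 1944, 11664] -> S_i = 9*6^i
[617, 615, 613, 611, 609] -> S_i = 617 + -2*i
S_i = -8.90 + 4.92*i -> [-8.9, -3.98, 0.94, 5.86, 10.78]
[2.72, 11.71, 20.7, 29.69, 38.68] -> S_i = 2.72 + 8.99*i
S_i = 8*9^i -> [8, 72, 648, 5832, 52488]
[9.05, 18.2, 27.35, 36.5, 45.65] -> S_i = 9.05 + 9.15*i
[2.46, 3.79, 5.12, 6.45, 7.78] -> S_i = 2.46 + 1.33*i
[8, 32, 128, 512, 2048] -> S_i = 8*4^i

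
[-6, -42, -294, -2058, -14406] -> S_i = -6*7^i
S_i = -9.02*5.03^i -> [-9.02, -45.37, -228.21, -1147.92, -5774.02]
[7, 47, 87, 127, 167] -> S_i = 7 + 40*i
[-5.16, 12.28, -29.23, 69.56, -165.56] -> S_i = -5.16*(-2.38)^i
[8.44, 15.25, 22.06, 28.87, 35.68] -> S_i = 8.44 + 6.81*i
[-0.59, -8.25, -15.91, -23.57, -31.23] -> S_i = -0.59 + -7.66*i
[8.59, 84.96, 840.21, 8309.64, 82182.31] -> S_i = 8.59*9.89^i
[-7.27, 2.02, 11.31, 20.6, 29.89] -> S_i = -7.27 + 9.29*i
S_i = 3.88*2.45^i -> [3.88, 9.51, 23.29, 57.06, 139.8]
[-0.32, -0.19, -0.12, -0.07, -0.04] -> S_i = -0.32*0.60^i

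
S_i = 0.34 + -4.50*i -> [0.34, -4.16, -8.66, -13.16, -17.66]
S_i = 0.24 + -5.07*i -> [0.24, -4.83, -9.9, -14.97, -20.04]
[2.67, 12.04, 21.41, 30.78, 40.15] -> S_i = 2.67 + 9.37*i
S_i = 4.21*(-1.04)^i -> [4.21, -4.38, 4.55, -4.74, 4.93]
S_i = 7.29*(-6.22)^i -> [7.29, -45.34, 282.04, -1754.28, 10911.62]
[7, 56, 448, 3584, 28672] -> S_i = 7*8^i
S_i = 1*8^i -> [1, 8, 64, 512, 4096]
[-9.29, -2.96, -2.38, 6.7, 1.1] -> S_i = Random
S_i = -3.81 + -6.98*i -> [-3.81, -10.79, -17.77, -24.75, -31.73]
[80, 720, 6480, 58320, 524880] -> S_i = 80*9^i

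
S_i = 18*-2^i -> [18, -36, 72, -144, 288]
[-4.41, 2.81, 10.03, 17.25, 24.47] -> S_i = -4.41 + 7.22*i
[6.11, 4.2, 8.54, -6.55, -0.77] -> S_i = Random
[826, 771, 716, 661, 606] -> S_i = 826 + -55*i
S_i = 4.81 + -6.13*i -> [4.81, -1.32, -7.45, -13.58, -19.71]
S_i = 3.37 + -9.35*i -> [3.37, -5.98, -15.33, -24.68, -34.03]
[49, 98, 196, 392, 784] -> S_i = 49*2^i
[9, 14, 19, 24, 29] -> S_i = 9 + 5*i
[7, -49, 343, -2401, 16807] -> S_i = 7*-7^i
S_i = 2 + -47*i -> [2, -45, -92, -139, -186]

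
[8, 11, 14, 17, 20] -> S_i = 8 + 3*i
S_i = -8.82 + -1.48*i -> [-8.82, -10.3, -11.78, -13.26, -14.74]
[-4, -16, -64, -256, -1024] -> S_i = -4*4^i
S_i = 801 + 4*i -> [801, 805, 809, 813, 817]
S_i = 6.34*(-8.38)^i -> [6.34, -53.13, 445.22, -3730.97, 31265.5]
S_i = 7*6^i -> [7, 42, 252, 1512, 9072]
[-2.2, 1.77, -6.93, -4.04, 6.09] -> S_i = Random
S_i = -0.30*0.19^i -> [-0.3, -0.06, -0.01, -0.0, -0.0]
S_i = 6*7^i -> [6, 42, 294, 2058, 14406]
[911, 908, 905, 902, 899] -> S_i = 911 + -3*i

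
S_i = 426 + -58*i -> [426, 368, 310, 252, 194]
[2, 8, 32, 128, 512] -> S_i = 2*4^i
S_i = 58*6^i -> [58, 348, 2088, 12528, 75168]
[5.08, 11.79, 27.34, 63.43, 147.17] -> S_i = 5.08*2.32^i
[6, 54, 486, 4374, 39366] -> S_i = 6*9^i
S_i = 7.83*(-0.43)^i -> [7.83, -3.37, 1.45, -0.62, 0.27]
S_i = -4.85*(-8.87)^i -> [-4.85, 43.02, -381.58, 3384.64, -30021.76]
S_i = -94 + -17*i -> [-94, -111, -128, -145, -162]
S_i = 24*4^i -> [24, 96, 384, 1536, 6144]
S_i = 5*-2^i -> [5, -10, 20, -40, 80]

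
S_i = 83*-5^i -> [83, -415, 2075, -10375, 51875]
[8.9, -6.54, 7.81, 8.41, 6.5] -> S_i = Random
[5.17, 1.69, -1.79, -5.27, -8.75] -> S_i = 5.17 + -3.48*i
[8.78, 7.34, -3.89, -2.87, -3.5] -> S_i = Random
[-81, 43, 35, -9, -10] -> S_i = Random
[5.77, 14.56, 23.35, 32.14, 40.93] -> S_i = 5.77 + 8.79*i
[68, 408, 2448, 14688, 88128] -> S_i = 68*6^i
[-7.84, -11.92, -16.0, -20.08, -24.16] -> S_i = -7.84 + -4.08*i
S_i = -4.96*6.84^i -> [-4.96, -33.93, -232.06, -1587.27, -10856.91]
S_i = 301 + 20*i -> [301, 321, 341, 361, 381]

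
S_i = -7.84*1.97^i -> [-7.84, -15.44, -30.43, -59.94, -118.08]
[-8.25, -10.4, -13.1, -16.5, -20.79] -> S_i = -8.25*1.26^i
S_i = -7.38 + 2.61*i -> [-7.38, -4.77, -2.16, 0.45, 3.06]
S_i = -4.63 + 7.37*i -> [-4.63, 2.74, 10.11, 17.48, 24.85]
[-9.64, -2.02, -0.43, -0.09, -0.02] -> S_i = -9.64*0.21^i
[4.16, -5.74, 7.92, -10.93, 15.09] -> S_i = 4.16*(-1.38)^i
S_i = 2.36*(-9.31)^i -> [2.36, -21.97, 204.56, -1904.41, 17730.08]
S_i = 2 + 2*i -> [2, 4, 6, 8, 10]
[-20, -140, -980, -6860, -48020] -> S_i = -20*7^i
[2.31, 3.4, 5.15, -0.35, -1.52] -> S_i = Random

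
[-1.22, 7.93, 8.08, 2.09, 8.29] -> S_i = Random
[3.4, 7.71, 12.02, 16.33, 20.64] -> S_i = 3.40 + 4.31*i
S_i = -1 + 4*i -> [-1, 3, 7, 11, 15]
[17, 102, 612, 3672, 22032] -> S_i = 17*6^i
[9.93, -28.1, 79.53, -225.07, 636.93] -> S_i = 9.93*(-2.83)^i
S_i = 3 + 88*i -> [3, 91, 179, 267, 355]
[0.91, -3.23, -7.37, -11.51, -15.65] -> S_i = 0.91 + -4.14*i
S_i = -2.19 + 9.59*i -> [-2.19, 7.4, 16.99, 26.58, 36.17]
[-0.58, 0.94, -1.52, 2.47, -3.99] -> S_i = -0.58*(-1.62)^i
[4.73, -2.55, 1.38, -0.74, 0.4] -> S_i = 4.73*(-0.54)^i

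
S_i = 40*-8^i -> [40, -320, 2560, -20480, 163840]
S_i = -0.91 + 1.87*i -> [-0.91, 0.96, 2.83, 4.7, 6.57]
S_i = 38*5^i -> [38, 190, 950, 4750, 23750]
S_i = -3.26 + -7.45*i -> [-3.26, -10.71, -18.16, -25.61, -33.06]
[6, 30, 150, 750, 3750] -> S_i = 6*5^i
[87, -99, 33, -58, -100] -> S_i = Random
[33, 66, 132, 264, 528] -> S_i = 33*2^i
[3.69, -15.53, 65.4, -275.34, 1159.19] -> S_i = 3.69*(-4.21)^i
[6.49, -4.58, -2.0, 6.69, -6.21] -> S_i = Random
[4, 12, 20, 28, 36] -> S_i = 4 + 8*i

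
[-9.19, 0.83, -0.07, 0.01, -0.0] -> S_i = -9.19*(-0.09)^i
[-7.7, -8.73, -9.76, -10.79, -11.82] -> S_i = -7.70 + -1.03*i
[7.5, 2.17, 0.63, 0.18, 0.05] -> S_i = 7.50*0.29^i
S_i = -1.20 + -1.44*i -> [-1.2, -2.64, -4.08, -5.52, -6.96]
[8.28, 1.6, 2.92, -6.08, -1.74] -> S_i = Random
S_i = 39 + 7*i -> [39, 46, 53, 60, 67]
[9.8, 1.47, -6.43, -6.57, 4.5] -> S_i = Random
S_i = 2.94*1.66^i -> [2.94, 4.88, 8.1, 13.45, 22.32]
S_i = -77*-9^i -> [-77, 693, -6237, 56133, -505197]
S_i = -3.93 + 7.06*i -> [-3.93, 3.13, 10.19, 17.25, 24.31]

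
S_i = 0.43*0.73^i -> [0.43, 0.31, 0.23, 0.17, 0.12]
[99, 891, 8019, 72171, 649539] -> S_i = 99*9^i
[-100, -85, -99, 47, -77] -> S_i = Random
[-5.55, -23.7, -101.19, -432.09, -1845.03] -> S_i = -5.55*4.27^i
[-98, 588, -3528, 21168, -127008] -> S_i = -98*-6^i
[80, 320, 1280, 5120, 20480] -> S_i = 80*4^i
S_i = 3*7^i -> [3, 21, 147, 1029, 7203]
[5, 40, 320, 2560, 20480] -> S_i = 5*8^i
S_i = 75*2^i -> [75, 150, 300, 600, 1200]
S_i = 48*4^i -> [48, 192, 768, 3072, 12288]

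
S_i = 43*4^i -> [43, 172, 688, 2752, 11008]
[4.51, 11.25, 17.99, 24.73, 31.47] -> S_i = 4.51 + 6.74*i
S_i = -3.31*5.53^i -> [-3.31, -18.3, -101.22, -559.76, -3095.48]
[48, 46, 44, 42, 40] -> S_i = 48 + -2*i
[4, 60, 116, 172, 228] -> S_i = 4 + 56*i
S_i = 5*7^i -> [5, 35, 245, 1715, 12005]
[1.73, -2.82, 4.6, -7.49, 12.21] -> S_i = 1.73*(-1.63)^i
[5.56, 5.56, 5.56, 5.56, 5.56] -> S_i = 5.56*1.00^i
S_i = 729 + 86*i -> [729, 815, 901, 987, 1073]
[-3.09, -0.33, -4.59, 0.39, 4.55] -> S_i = Random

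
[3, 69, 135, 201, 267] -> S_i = 3 + 66*i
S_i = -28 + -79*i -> [-28, -107, -186, -265, -344]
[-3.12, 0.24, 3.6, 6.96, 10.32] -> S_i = -3.12 + 3.36*i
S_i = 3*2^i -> [3, 6, 12, 24, 48]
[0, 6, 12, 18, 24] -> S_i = 0 + 6*i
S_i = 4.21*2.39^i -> [4.21, 10.06, 24.05, 57.47, 137.36]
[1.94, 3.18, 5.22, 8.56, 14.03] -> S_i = 1.94*1.64^i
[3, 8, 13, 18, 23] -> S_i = 3 + 5*i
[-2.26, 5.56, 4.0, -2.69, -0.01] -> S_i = Random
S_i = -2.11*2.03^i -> [-2.11, -4.28, -8.7, -17.65, -35.83]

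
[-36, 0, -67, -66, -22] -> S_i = Random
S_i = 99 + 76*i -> [99, 175, 251, 327, 403]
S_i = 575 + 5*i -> [575, 580, 585, 590, 595]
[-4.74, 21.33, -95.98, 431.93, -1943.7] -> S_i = -4.74*(-4.50)^i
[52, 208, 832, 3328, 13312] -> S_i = 52*4^i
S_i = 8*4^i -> [8, 32, 128, 512, 2048]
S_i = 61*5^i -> [61, 305, 1525, 7625, 38125]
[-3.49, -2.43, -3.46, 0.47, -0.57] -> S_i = Random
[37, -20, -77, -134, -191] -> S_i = 37 + -57*i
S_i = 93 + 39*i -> [93, 132, 171, 210, 249]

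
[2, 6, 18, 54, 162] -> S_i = 2*3^i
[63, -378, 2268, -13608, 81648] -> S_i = 63*-6^i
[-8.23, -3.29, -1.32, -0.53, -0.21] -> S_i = -8.23*0.40^i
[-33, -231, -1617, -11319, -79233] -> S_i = -33*7^i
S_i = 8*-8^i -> [8, -64, 512, -4096, 32768]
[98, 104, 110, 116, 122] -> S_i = 98 + 6*i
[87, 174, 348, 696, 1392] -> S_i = 87*2^i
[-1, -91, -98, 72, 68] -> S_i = Random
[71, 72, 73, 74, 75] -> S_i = 71 + 1*i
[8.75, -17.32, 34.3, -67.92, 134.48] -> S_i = 8.75*(-1.98)^i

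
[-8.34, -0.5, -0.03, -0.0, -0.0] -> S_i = -8.34*0.06^i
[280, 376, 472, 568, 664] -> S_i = 280 + 96*i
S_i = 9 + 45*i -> [9, 54, 99, 144, 189]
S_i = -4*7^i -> [-4, -28, -196, -1372, -9604]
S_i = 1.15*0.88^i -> [1.15, 1.01, 0.89, 0.78, 0.69]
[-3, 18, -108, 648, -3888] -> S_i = -3*-6^i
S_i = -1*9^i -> [-1, -9, -81, -729, -6561]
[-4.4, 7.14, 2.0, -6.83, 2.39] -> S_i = Random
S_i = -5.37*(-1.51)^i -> [-5.37, 8.11, -12.24, 18.49, -27.92]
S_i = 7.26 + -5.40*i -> [7.26, 1.86, -3.54, -8.94, -14.34]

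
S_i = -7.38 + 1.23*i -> [-7.38, -6.15, -4.92, -3.69, -2.46]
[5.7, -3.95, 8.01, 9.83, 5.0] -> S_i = Random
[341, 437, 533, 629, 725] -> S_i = 341 + 96*i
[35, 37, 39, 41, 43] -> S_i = 35 + 2*i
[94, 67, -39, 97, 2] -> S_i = Random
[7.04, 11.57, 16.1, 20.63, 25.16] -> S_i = 7.04 + 4.53*i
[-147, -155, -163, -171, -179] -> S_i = -147 + -8*i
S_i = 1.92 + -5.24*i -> [1.92, -3.32, -8.56, -13.8, -19.04]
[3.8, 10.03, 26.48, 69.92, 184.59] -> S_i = 3.80*2.64^i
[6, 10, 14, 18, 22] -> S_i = 6 + 4*i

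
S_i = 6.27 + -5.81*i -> [6.27, 0.46, -5.35, -11.16, -16.97]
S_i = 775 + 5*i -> [775, 780, 785, 790, 795]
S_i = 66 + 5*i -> [66, 71, 76, 81, 86]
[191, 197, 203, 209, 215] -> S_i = 191 + 6*i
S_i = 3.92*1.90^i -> [3.92, 7.45, 14.15, 26.89, 51.09]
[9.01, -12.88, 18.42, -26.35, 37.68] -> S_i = 9.01*(-1.43)^i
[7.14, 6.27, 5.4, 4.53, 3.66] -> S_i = 7.14 + -0.87*i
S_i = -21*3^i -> [-21, -63, -189, -567, -1701]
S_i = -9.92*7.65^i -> [-9.92, -75.89, -580.54, -4441.16, -33974.84]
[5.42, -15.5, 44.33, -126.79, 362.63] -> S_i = 5.42*(-2.86)^i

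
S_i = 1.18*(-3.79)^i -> [1.18, -4.47, 16.95, -64.24, 243.47]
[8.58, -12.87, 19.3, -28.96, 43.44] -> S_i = 8.58*(-1.50)^i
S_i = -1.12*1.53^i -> [-1.12, -1.71, -2.62, -4.01, -6.14]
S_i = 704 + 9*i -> [704, 713, 722, 731, 740]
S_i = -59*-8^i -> [-59, 472, -3776, 30208, -241664]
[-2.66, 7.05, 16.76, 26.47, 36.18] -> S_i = -2.66 + 9.71*i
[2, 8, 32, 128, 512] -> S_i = 2*4^i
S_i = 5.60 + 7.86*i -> [5.6, 13.46, 21.32, 29.18, 37.04]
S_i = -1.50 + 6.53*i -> [-1.5, 5.03, 11.56, 18.09, 24.62]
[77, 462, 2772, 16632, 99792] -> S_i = 77*6^i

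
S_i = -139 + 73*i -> [-139, -66, 7, 80, 153]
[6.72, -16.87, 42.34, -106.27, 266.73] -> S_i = 6.72*(-2.51)^i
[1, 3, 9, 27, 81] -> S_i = 1*3^i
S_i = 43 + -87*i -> [43, -44, -131, -218, -305]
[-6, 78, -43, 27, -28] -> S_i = Random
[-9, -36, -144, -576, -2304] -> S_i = -9*4^i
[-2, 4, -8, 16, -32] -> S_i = -2*-2^i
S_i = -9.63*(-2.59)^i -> [-9.63, 24.94, -64.6, 167.31, -433.34]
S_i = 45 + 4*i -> [45, 49, 53, 57, 61]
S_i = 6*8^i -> [6, 48, 384, 3072, 24576]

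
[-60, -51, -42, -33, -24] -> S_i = -60 + 9*i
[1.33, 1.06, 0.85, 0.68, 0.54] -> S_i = 1.33*0.80^i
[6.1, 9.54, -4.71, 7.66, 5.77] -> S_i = Random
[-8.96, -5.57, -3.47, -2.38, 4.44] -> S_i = Random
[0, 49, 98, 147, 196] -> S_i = 0 + 49*i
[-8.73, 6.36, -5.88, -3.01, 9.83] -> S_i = Random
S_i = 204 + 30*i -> [204, 234, 264, 294, 324]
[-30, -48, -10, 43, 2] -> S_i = Random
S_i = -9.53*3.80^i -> [-9.53, -36.21, -137.61, -522.93, -1987.13]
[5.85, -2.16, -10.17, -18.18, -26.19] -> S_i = 5.85 + -8.01*i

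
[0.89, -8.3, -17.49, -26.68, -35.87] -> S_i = 0.89 + -9.19*i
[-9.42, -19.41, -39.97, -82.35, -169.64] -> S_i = -9.42*2.06^i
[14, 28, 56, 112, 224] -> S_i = 14*2^i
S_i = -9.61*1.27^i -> [-9.61, -12.2, -15.5, -19.68, -25.0]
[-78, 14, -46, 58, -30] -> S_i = Random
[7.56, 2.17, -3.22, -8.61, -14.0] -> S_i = 7.56 + -5.39*i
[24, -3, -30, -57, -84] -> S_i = 24 + -27*i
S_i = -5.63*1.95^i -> [-5.63, -10.98, -21.41, -41.75, -81.4]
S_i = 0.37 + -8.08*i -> [0.37, -7.71, -15.79, -23.87, -31.95]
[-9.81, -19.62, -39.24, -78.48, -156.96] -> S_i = -9.81*2.00^i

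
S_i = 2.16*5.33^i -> [2.16, 11.51, 61.36, 327.07, 1743.26]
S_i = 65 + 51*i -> [65, 116, 167, 218, 269]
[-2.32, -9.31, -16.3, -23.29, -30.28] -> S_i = -2.32 + -6.99*i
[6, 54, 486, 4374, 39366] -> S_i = 6*9^i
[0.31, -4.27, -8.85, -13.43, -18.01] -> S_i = 0.31 + -4.58*i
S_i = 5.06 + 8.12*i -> [5.06, 13.18, 21.3, 29.42, 37.54]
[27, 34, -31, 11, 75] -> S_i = Random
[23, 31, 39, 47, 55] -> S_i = 23 + 8*i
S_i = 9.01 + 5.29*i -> [9.01, 14.3, 19.59, 24.88, 30.17]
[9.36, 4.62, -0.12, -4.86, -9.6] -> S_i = 9.36 + -4.74*i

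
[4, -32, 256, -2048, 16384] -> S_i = 4*-8^i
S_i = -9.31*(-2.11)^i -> [-9.31, 19.64, -41.45, 87.46, -184.54]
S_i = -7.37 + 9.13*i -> [-7.37, 1.76, 10.89, 20.02, 29.15]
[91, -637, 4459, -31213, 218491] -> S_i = 91*-7^i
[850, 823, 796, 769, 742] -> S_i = 850 + -27*i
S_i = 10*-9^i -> [10, -90, 810, -7290, 65610]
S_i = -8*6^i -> [-8, -48, -288, -1728, -10368]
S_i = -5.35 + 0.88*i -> [-5.35, -4.47, -3.59, -2.71, -1.83]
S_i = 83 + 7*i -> [83, 90, 97, 104, 111]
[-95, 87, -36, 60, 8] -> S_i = Random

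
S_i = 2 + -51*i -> [2, -49, -100, -151, -202]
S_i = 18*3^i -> [18, 54, 162, 486, 1458]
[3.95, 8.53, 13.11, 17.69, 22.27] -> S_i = 3.95 + 4.58*i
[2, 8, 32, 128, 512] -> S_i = 2*4^i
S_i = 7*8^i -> [7, 56, 448, 3584, 28672]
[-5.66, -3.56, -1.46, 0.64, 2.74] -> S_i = -5.66 + 2.10*i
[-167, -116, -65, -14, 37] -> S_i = -167 + 51*i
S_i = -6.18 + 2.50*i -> [-6.18, -3.68, -1.18, 1.32, 3.82]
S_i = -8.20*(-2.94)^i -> [-8.2, 24.11, -70.88, 208.38, -612.64]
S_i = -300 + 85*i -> [-300, -215, -130, -45, 40]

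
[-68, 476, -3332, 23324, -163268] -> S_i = -68*-7^i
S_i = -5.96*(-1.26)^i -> [-5.96, 7.51, -9.46, 11.92, -15.02]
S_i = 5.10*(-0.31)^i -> [5.1, -1.58, 0.49, -0.15, 0.05]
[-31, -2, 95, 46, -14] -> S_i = Random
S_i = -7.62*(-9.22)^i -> [-7.62, 70.26, -647.76, 5972.38, -55065.38]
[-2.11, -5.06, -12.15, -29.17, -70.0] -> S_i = -2.11*2.40^i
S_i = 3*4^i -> [3, 12, 48, 192, 768]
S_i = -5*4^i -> [-5, -20, -80, -320, -1280]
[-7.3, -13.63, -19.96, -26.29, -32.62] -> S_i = -7.30 + -6.33*i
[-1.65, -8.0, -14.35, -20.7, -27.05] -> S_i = -1.65 + -6.35*i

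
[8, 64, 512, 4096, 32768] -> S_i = 8*8^i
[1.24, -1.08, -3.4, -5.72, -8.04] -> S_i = 1.24 + -2.32*i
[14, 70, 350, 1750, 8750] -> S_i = 14*5^i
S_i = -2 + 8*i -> [-2, 6, 14, 22, 30]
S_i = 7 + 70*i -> [7, 77, 147, 217, 287]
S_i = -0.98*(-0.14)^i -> [-0.98, 0.14, -0.02, 0.0, -0.0]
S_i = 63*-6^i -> [63, -378, 2268, -13608, 81648]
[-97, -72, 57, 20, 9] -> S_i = Random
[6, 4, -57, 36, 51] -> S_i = Random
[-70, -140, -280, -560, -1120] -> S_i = -70*2^i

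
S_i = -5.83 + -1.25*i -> [-5.83, -7.08, -8.33, -9.58, -10.83]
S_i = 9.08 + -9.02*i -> [9.08, 0.06, -8.96, -17.98, -27.0]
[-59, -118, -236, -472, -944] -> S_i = -59*2^i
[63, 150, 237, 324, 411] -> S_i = 63 + 87*i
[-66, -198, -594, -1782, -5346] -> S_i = -66*3^i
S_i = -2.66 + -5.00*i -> [-2.66, -7.66, -12.66, -17.66, -22.66]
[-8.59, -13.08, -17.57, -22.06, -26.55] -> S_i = -8.59 + -4.49*i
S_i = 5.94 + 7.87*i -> [5.94, 13.81, 21.68, 29.55, 37.42]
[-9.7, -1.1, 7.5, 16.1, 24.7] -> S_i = -9.70 + 8.60*i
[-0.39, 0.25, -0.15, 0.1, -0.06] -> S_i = -0.39*(-0.63)^i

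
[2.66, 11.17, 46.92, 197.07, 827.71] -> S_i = 2.66*4.20^i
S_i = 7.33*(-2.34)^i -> [7.33, -17.15, 40.14, -93.92, 219.77]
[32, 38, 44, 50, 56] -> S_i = 32 + 6*i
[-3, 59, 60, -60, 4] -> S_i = Random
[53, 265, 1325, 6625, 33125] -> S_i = 53*5^i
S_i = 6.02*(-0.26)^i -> [6.02, -1.57, 0.41, -0.11, 0.03]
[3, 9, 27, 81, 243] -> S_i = 3*3^i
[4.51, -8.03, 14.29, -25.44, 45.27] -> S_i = 4.51*(-1.78)^i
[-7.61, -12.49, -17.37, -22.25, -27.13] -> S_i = -7.61 + -4.88*i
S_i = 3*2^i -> [3, 6, 12, 24, 48]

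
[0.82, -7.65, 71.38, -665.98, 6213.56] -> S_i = 0.82*(-9.33)^i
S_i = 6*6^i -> [6, 36, 216, 1296, 7776]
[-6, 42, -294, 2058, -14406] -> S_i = -6*-7^i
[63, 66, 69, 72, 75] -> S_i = 63 + 3*i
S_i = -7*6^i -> [-7, -42, -252, -1512, -9072]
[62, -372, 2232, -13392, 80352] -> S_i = 62*-6^i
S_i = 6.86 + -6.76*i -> [6.86, 0.1, -6.66, -13.42, -20.18]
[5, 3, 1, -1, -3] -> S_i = 5 + -2*i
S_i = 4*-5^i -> [4, -20, 100, -500, 2500]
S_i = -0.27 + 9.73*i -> [-0.27, 9.46, 19.19, 28.92, 38.65]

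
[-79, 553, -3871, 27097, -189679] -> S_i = -79*-7^i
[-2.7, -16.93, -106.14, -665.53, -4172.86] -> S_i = -2.70*6.27^i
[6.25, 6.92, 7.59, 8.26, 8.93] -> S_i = 6.25 + 0.67*i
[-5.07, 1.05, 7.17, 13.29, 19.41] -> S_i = -5.07 + 6.12*i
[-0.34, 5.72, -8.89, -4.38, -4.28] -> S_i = Random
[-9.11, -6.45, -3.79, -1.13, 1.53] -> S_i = -9.11 + 2.66*i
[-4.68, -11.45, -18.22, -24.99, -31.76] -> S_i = -4.68 + -6.77*i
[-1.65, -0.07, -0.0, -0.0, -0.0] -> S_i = -1.65*0.04^i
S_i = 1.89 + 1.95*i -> [1.89, 3.84, 5.79, 7.74, 9.69]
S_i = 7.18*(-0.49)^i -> [7.18, -3.52, 1.72, -0.84, 0.41]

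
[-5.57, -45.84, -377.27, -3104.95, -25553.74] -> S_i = -5.57*8.23^i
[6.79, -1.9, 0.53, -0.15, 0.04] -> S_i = 6.79*(-0.28)^i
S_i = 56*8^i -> [56, 448, 3584, 28672, 229376]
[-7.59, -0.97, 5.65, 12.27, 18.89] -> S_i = -7.59 + 6.62*i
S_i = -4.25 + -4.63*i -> [-4.25, -8.88, -13.51, -18.14, -22.77]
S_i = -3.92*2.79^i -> [-3.92, -10.94, -30.51, -85.13, -237.52]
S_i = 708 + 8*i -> [708, 716, 724, 732, 740]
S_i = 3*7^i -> [3, 21, 147, 1029, 7203]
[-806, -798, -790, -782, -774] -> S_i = -806 + 8*i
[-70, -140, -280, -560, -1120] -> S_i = -70*2^i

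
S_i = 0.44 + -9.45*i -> [0.44, -9.01, -18.46, -27.91, -37.36]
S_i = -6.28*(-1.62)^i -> [-6.28, 10.17, -16.48, 26.7, -43.25]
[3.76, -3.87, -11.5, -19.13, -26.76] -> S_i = 3.76 + -7.63*i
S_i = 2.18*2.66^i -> [2.18, 5.8, 15.42, 41.03, 109.14]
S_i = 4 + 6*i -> [4, 10, 16, 22, 28]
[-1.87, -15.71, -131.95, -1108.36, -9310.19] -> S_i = -1.87*8.40^i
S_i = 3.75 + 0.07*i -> [3.75, 3.82, 3.89, 3.96, 4.03]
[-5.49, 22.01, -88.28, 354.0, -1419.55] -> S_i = -5.49*(-4.01)^i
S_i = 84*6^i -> [84, 504, 3024, 18144, 108864]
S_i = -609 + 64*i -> [-609, -545, -481, -417, -353]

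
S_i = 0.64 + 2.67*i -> [0.64, 3.31, 5.98, 8.65, 11.32]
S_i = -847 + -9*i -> [-847, -856, -865, -874, -883]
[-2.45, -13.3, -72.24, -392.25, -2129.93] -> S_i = -2.45*5.43^i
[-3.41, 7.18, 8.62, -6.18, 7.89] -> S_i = Random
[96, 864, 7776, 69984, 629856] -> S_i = 96*9^i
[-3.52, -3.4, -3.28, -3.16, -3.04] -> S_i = -3.52 + 0.12*i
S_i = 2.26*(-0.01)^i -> [2.26, -0.02, 0.0, -0.0, 0.0]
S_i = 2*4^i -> [2, 8, 32, 128, 512]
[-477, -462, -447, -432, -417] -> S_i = -477 + 15*i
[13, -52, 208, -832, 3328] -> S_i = 13*-4^i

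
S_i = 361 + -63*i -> [361, 298, 235, 172, 109]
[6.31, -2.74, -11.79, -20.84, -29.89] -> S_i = 6.31 + -9.05*i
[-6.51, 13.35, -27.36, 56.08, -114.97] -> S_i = -6.51*(-2.05)^i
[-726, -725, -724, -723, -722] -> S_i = -726 + 1*i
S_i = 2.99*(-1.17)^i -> [2.99, -3.5, 4.09, -4.79, 5.6]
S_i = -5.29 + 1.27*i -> [-5.29, -4.02, -2.75, -1.48, -0.21]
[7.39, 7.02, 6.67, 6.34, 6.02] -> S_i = 7.39*0.95^i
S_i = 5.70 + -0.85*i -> [5.7, 4.85, 4.0, 3.15, 2.3]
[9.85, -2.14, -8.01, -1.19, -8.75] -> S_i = Random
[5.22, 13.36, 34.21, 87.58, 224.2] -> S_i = 5.22*2.56^i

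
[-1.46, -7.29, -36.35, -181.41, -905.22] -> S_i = -1.46*4.99^i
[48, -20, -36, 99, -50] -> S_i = Random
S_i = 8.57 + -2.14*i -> [8.57, 6.43, 4.29, 2.15, 0.01]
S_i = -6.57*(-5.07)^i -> [-6.57, 33.31, -168.88, 856.23, -4341.07]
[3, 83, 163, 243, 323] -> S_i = 3 + 80*i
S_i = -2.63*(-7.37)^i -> [-2.63, 19.38, -142.85, 1052.83, -7759.36]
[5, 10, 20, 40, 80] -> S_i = 5*2^i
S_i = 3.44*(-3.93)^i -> [3.44, -13.52, 53.13, -208.8, 820.59]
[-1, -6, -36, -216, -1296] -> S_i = -1*6^i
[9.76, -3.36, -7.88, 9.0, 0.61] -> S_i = Random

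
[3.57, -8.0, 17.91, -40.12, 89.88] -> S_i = 3.57*(-2.24)^i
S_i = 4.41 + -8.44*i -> [4.41, -4.03, -12.47, -20.91, -29.35]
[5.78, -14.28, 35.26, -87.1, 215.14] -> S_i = 5.78*(-2.47)^i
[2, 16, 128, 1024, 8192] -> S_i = 2*8^i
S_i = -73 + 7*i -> [-73, -66, -59, -52, -45]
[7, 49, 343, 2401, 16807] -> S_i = 7*7^i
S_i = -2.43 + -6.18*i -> [-2.43, -8.61, -14.79, -20.97, -27.15]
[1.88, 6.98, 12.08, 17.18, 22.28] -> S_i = 1.88 + 5.10*i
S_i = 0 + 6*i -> [0, 6, 12, 18, 24]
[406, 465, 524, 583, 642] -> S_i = 406 + 59*i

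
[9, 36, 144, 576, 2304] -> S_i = 9*4^i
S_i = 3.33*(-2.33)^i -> [3.33, -7.76, 18.08, -42.12, 98.14]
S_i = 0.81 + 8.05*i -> [0.81, 8.86, 16.91, 24.96, 33.01]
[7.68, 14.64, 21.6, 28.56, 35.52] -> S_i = 7.68 + 6.96*i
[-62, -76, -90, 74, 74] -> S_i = Random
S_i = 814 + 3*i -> [814, 817, 820, 823, 826]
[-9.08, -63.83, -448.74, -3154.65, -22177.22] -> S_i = -9.08*7.03^i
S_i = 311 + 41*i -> [311, 352, 393, 434, 475]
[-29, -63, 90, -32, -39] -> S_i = Random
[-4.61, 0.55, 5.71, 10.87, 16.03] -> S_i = -4.61 + 5.16*i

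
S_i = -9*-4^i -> [-9, 36, -144, 576, -2304]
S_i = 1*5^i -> [1, 5, 25, 125, 625]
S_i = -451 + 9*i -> [-451, -442, -433, -424, -415]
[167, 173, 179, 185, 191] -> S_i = 167 + 6*i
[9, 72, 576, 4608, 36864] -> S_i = 9*8^i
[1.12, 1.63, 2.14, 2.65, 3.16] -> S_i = 1.12 + 0.51*i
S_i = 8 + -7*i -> [8, 1, -6, -13, -20]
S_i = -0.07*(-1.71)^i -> [-0.07, 0.12, -0.2, 0.35, -0.6]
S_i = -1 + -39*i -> [-1, -40, -79, -118, -157]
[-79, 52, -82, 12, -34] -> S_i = Random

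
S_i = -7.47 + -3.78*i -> [-7.47, -11.25, -15.03, -18.81, -22.59]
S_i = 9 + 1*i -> [9, 10, 11, 12, 13]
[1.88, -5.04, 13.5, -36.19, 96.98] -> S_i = 1.88*(-2.68)^i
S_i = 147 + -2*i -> [147, 145, 143, 141, 139]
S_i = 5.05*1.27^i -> [5.05, 6.41, 8.15, 10.34, 13.14]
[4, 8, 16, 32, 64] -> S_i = 4*2^i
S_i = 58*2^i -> [58, 116, 232, 464, 928]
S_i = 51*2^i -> [51, 102, 204, 408, 816]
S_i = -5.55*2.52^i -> [-5.55, -13.99, -35.24, -88.82, -223.82]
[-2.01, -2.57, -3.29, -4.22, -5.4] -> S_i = -2.01*1.28^i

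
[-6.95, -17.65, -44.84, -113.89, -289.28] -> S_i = -6.95*2.54^i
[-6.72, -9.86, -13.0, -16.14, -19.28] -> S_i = -6.72 + -3.14*i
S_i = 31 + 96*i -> [31, 127, 223, 319, 415]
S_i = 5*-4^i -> [5, -20, 80, -320, 1280]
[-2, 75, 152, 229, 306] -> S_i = -2 + 77*i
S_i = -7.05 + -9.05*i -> [-7.05, -16.1, -25.15, -34.2, -43.25]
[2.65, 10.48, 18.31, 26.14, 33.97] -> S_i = 2.65 + 7.83*i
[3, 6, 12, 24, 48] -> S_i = 3*2^i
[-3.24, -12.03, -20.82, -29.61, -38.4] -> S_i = -3.24 + -8.79*i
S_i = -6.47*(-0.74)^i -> [-6.47, 4.79, -3.54, 2.62, -1.94]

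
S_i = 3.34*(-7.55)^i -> [3.34, -25.22, 190.39, -1437.43, 10852.61]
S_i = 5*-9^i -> [5, -45, 405, -3645, 32805]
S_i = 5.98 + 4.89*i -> [5.98, 10.87, 15.76, 20.65, 25.54]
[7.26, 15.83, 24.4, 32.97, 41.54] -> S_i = 7.26 + 8.57*i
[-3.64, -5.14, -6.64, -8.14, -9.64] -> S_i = -3.64 + -1.50*i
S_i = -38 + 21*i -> [-38, -17, 4, 25, 46]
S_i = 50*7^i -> [50, 350, 2450, 17150, 120050]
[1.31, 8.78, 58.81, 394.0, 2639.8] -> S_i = 1.31*6.70^i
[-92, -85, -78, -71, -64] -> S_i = -92 + 7*i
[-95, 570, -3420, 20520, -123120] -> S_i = -95*-6^i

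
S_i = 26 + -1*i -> [26, 25, 24, 23, 22]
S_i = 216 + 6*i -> [216, 222, 228, 234, 240]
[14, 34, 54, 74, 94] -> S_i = 14 + 20*i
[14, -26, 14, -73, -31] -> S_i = Random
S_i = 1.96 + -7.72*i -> [1.96, -5.76, -13.48, -21.2, -28.92]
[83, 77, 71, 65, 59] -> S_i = 83 + -6*i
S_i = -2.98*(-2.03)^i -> [-2.98, 6.05, -12.28, 24.93, -50.61]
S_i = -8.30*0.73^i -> [-8.3, -6.06, -4.42, -3.23, -2.36]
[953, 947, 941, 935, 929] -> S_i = 953 + -6*i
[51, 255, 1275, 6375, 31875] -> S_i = 51*5^i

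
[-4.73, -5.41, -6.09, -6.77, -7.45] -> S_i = -4.73 + -0.68*i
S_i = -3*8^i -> [-3, -24, -192, -1536, -12288]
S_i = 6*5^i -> [6, 30, 150, 750, 3750]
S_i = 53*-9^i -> [53, -477, 4293, -38637, 347733]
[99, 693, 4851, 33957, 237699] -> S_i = 99*7^i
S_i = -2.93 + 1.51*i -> [-2.93, -1.42, 0.09, 1.6, 3.11]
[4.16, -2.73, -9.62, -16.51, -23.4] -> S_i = 4.16 + -6.89*i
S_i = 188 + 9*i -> [188, 197, 206, 215, 224]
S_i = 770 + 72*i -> [770, 842, 914, 986, 1058]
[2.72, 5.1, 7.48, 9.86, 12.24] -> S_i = 2.72 + 2.38*i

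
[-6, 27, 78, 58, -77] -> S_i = Random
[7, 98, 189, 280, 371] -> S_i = 7 + 91*i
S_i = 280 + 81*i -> [280, 361, 442, 523, 604]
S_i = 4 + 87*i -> [4, 91, 178, 265, 352]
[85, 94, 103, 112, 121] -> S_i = 85 + 9*i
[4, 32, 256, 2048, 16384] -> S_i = 4*8^i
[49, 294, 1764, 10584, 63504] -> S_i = 49*6^i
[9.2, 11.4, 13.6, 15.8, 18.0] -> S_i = 9.20 + 2.20*i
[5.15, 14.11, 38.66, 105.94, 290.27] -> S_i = 5.15*2.74^i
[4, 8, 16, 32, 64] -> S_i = 4*2^i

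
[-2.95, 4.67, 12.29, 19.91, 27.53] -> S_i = -2.95 + 7.62*i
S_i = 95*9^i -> [95, 855, 7695, 69255, 623295]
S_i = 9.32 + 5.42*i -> [9.32, 14.74, 20.16, 25.58, 31.0]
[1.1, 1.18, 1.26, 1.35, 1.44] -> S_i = 1.10*1.07^i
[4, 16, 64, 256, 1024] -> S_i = 4*4^i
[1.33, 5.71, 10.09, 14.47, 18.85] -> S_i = 1.33 + 4.38*i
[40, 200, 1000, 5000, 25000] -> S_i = 40*5^i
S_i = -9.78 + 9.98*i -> [-9.78, 0.2, 10.18, 20.16, 30.14]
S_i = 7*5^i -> [7, 35, 175, 875, 4375]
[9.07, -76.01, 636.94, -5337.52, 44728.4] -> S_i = 9.07*(-8.38)^i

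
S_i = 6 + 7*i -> [6, 13, 20, 27, 34]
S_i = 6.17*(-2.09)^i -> [6.17, -12.9, 26.95, -56.33, 117.73]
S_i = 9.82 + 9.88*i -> [9.82, 19.7, 29.58, 39.46, 49.34]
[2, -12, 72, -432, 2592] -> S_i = 2*-6^i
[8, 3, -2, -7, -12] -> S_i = 8 + -5*i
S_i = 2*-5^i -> [2, -10, 50, -250, 1250]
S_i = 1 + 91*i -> [1, 92, 183, 274, 365]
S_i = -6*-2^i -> [-6, 12, -24, 48, -96]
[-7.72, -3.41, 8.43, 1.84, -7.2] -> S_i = Random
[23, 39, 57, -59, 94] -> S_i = Random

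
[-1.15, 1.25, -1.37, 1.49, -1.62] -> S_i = -1.15*(-1.09)^i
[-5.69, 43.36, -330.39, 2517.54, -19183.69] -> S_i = -5.69*(-7.62)^i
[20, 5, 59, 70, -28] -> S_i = Random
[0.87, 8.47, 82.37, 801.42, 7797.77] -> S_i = 0.87*9.73^i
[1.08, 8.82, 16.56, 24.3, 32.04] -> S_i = 1.08 + 7.74*i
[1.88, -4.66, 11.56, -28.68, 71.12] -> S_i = 1.88*(-2.48)^i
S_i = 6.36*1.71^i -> [6.36, 10.88, 18.6, 31.8, 54.38]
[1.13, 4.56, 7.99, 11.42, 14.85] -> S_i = 1.13 + 3.43*i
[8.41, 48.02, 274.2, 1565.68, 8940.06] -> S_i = 8.41*5.71^i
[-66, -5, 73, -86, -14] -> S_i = Random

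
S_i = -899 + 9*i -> [-899, -890, -881, -872, -863]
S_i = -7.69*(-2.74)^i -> [-7.69, 21.07, -57.73, 158.19, -433.44]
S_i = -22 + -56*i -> [-22, -78, -134, -190, -246]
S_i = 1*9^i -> [1, 9, 81, 729, 6561]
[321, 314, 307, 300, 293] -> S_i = 321 + -7*i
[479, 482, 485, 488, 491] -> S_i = 479 + 3*i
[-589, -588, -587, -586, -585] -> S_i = -589 + 1*i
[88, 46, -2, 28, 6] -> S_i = Random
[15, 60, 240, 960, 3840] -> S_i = 15*4^i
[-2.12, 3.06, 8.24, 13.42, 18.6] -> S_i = -2.12 + 5.18*i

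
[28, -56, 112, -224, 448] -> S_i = 28*-2^i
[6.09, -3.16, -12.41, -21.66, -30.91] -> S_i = 6.09 + -9.25*i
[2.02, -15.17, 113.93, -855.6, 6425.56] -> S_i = 2.02*(-7.51)^i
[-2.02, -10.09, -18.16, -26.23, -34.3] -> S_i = -2.02 + -8.07*i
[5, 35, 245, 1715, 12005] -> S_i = 5*7^i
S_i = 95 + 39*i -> [95, 134, 173, 212, 251]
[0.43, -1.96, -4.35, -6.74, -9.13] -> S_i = 0.43 + -2.39*i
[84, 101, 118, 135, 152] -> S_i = 84 + 17*i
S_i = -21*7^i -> [-21, -147, -1029, -7203, -50421]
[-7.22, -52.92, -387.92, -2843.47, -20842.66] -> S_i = -7.22*7.33^i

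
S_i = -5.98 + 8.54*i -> [-5.98, 2.56, 11.1, 19.64, 28.18]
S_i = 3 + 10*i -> [3, 13, 23, 33, 43]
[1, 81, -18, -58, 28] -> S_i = Random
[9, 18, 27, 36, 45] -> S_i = 9 + 9*i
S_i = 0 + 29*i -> [0, 29, 58, 87, 116]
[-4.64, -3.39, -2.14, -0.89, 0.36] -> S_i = -4.64 + 1.25*i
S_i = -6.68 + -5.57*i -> [-6.68, -12.25, -17.82, -23.39, -28.96]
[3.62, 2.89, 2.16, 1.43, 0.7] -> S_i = 3.62 + -0.73*i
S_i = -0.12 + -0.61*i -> [-0.12, -0.73, -1.34, -1.95, -2.56]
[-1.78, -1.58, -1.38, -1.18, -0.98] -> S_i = -1.78 + 0.20*i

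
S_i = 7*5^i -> [7, 35, 175, 875, 4375]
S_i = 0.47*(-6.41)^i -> [0.47, -3.01, 19.31, -123.79, 793.47]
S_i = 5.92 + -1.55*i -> [5.92, 4.37, 2.82, 1.27, -0.28]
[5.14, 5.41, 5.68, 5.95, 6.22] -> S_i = 5.14 + 0.27*i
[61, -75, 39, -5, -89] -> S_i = Random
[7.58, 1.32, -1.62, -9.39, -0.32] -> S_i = Random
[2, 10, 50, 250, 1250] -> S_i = 2*5^i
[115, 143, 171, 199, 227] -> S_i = 115 + 28*i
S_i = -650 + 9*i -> [-650, -641, -632, -623, -614]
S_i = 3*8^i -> [3, 24, 192, 1536, 12288]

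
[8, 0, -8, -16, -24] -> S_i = 8 + -8*i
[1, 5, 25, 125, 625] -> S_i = 1*5^i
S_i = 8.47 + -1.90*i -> [8.47, 6.57, 4.67, 2.77, 0.87]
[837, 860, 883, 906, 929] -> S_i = 837 + 23*i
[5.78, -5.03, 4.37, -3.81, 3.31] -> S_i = 5.78*(-0.87)^i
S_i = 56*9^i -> [56, 504, 4536, 40824, 367416]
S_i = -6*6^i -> [-6, -36, -216, -1296, -7776]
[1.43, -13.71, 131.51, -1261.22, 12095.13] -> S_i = 1.43*(-9.59)^i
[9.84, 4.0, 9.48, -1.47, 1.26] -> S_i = Random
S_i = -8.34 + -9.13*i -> [-8.34, -17.47, -26.6, -35.73, -44.86]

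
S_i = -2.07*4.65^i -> [-2.07, -9.63, -44.76, -208.13, -967.79]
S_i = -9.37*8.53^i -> [-9.37, -79.93, -681.77, -5815.49, -49606.17]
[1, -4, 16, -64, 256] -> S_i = 1*-4^i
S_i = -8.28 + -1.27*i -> [-8.28, -9.55, -10.82, -12.09, -13.36]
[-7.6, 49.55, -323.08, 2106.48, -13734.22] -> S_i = -7.60*(-6.52)^i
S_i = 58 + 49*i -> [58, 107, 156, 205, 254]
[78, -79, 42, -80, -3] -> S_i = Random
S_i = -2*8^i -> [-2, -16, -128, -1024, -8192]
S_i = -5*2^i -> [-5, -10, -20, -40, -80]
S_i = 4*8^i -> [4, 32, 256, 2048, 16384]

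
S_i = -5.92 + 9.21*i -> [-5.92, 3.29, 12.5, 21.71, 30.92]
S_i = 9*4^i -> [9, 36, 144, 576, 2304]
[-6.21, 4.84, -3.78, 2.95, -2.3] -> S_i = -6.21*(-0.78)^i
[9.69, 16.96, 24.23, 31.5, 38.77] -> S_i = 9.69 + 7.27*i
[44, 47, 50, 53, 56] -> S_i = 44 + 3*i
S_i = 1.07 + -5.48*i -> [1.07, -4.41, -9.89, -15.37, -20.85]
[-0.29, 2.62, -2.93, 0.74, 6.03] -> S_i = Random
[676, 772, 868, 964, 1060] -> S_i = 676 + 96*i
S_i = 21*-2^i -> [21, -42, 84, -168, 336]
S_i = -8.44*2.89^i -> [-8.44, -24.39, -70.49, -203.72, -588.75]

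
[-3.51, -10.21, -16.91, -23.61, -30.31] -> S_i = -3.51 + -6.70*i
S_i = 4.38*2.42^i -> [4.38, 10.6, 25.65, 62.08, 150.22]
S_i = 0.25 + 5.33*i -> [0.25, 5.58, 10.91, 16.24, 21.57]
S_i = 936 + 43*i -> [936, 979, 1022, 1065, 1108]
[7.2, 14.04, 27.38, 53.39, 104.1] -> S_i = 7.20*1.95^i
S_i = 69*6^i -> [69, 414, 2484, 14904, 89424]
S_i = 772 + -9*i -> [772, 763, 754, 745, 736]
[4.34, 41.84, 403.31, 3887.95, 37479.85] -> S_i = 4.34*9.64^i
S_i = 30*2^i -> [30, 60, 120, 240, 480]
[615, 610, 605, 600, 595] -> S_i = 615 + -5*i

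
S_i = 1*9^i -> [1, 9, 81, 729, 6561]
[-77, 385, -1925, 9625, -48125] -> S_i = -77*-5^i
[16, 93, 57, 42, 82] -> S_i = Random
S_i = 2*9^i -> [2, 18, 162, 1458, 13122]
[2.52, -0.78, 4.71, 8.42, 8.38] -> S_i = Random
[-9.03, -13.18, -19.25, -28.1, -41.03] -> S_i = -9.03*1.46^i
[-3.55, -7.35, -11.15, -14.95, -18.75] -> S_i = -3.55 + -3.80*i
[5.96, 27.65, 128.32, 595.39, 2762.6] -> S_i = 5.96*4.64^i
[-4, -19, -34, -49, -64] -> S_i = -4 + -15*i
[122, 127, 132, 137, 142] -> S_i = 122 + 5*i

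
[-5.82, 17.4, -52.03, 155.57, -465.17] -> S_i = -5.82*(-2.99)^i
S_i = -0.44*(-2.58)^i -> [-0.44, 1.14, -2.93, 7.56, -19.5]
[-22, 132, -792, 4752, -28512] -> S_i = -22*-6^i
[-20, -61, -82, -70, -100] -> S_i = Random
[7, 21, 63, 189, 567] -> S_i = 7*3^i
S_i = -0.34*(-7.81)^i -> [-0.34, 2.66, -20.74, 161.97, -1264.98]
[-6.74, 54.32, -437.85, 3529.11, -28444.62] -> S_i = -6.74*(-8.06)^i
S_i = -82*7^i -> [-82, -574, -4018, -28126, -196882]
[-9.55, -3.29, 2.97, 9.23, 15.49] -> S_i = -9.55 + 6.26*i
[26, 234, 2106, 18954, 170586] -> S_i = 26*9^i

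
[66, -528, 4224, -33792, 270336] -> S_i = 66*-8^i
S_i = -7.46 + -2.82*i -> [-7.46, -10.28, -13.1, -15.92, -18.74]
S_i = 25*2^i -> [25, 50, 100, 200, 400]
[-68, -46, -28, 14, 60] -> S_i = Random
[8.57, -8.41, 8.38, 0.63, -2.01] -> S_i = Random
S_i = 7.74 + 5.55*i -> [7.74, 13.29, 18.84, 24.39, 29.94]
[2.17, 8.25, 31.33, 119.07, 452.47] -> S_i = 2.17*3.80^i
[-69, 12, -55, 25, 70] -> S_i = Random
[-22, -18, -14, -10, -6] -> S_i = -22 + 4*i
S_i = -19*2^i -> [-19, -38, -76, -152, -304]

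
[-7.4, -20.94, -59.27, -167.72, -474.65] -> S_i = -7.40*2.83^i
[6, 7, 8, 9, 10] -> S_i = 6 + 1*i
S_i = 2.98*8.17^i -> [2.98, 24.35, 198.91, 1625.11, 13277.14]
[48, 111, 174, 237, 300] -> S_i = 48 + 63*i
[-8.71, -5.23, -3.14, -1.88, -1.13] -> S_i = -8.71*0.60^i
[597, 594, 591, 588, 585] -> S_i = 597 + -3*i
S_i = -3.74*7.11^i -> [-3.74, -26.59, -189.06, -1344.25, -9557.63]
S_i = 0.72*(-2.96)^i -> [0.72, -2.13, 6.31, -18.67, 55.27]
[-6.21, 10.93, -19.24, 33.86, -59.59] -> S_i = -6.21*(-1.76)^i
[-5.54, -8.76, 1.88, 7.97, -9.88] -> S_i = Random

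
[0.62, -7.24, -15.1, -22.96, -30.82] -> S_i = 0.62 + -7.86*i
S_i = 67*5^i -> [67, 335, 1675, 8375, 41875]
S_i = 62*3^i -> [62, 186, 558, 1674, 5022]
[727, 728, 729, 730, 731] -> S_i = 727 + 1*i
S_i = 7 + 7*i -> [7, 14, 21, 28, 35]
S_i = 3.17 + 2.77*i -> [3.17, 5.94, 8.71, 11.48, 14.25]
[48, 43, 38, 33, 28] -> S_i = 48 + -5*i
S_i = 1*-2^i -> [1, -2, 4, -8, 16]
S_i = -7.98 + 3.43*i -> [-7.98, -4.55, -1.12, 2.31, 5.74]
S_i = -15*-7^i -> [-15, 105, -735, 5145, -36015]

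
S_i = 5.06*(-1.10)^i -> [5.06, -5.57, 6.12, -6.73, 7.41]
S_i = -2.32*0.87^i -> [-2.32, -2.02, -1.76, -1.53, -1.33]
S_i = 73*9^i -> [73, 657, 5913, 53217, 478953]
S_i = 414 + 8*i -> [414, 422, 430, 438, 446]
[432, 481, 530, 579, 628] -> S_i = 432 + 49*i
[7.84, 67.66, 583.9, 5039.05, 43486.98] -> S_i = 7.84*8.63^i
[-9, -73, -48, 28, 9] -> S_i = Random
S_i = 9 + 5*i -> [9, 14, 19, 24, 29]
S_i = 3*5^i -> [3, 15, 75, 375, 1875]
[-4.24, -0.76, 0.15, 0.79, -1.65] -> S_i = Random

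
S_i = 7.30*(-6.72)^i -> [7.3, -49.06, 329.66, -2215.29, 14886.75]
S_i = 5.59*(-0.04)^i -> [5.59, -0.22, 0.01, -0.0, 0.0]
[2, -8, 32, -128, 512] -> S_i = 2*-4^i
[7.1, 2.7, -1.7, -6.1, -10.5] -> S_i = 7.10 + -4.40*i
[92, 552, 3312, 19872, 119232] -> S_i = 92*6^i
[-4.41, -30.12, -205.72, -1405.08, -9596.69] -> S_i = -4.41*6.83^i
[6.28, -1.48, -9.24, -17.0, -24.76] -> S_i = 6.28 + -7.76*i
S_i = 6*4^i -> [6, 24, 96, 384, 1536]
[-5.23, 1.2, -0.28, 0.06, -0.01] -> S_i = -5.23*(-0.23)^i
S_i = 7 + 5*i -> [7, 12, 17, 22, 27]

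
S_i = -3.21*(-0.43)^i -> [-3.21, 1.38, -0.59, 0.26, -0.11]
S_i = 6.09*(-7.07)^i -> [6.09, -43.06, 304.41, -2152.16, 15215.81]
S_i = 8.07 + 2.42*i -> [8.07, 10.49, 12.91, 15.33, 17.75]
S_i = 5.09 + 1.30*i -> [5.09, 6.39, 7.69, 8.99, 10.29]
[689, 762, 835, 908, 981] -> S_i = 689 + 73*i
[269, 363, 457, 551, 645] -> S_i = 269 + 94*i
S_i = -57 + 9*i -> [-57, -48, -39, -30, -21]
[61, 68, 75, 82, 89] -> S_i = 61 + 7*i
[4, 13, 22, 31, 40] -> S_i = 4 + 9*i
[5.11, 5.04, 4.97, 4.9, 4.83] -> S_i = 5.11 + -0.07*i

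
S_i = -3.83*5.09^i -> [-3.83, -19.49, -99.23, -505.07, -2570.81]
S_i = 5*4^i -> [5, 20, 80, 320, 1280]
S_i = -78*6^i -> [-78, -468, -2808, -16848, -101088]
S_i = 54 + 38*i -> [54, 92, 130, 168, 206]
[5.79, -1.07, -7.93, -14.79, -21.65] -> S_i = 5.79 + -6.86*i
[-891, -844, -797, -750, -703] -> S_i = -891 + 47*i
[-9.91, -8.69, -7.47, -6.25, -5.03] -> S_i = -9.91 + 1.22*i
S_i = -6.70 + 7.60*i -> [-6.7, 0.9, 8.5, 16.1, 23.7]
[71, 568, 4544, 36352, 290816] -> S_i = 71*8^i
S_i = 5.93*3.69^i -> [5.93, 21.88, 80.74, 297.94, 1099.41]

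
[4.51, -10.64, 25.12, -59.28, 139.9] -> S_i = 4.51*(-2.36)^i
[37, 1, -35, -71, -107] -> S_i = 37 + -36*i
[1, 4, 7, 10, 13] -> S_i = 1 + 3*i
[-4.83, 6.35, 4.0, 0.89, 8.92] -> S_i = Random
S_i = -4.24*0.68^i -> [-4.24, -2.88, -1.96, -1.33, -0.91]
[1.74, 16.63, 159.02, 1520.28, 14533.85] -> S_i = 1.74*9.56^i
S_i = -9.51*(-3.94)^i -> [-9.51, 37.47, -147.63, 581.66, -2291.74]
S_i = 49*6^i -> [49, 294, 1764, 10584, 63504]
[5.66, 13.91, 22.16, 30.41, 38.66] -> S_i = 5.66 + 8.25*i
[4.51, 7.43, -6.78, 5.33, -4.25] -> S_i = Random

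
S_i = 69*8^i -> [69, 552, 4416, 35328, 282624]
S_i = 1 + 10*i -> [1, 11, 21, 31, 41]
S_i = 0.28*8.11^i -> [0.28, 2.27, 18.42, 149.36, 1211.27]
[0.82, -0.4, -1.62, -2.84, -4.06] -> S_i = 0.82 + -1.22*i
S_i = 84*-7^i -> [84, -588, 4116, -28812, 201684]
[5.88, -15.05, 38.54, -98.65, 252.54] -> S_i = 5.88*(-2.56)^i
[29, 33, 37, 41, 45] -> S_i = 29 + 4*i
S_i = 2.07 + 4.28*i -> [2.07, 6.35, 10.63, 14.91, 19.19]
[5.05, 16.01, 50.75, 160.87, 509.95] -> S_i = 5.05*3.17^i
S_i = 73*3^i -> [73, 219, 657, 1971, 5913]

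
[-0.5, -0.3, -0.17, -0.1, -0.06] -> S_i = -0.50*0.59^i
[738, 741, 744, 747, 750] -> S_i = 738 + 3*i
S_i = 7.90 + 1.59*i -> [7.9, 9.49, 11.08, 12.67, 14.26]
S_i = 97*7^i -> [97, 679, 4753, 33271, 232897]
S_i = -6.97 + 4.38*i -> [-6.97, -2.59, 1.79, 6.17, 10.55]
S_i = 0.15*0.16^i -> [0.15, 0.02, 0.0, 0.0, 0.0]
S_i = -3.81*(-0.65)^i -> [-3.81, 2.48, -1.61, 1.05, -0.68]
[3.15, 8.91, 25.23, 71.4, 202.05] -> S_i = 3.15*2.83^i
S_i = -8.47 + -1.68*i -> [-8.47, -10.15, -11.83, -13.51, -15.19]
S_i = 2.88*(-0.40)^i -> [2.88, -1.15, 0.46, -0.18, 0.07]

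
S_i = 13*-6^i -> [13, -78, 468, -2808, 16848]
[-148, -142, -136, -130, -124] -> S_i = -148 + 6*i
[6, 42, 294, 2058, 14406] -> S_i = 6*7^i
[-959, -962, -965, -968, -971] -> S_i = -959 + -3*i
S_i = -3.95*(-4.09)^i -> [-3.95, 16.16, -66.08, 270.25, -1105.33]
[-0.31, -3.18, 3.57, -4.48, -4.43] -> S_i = Random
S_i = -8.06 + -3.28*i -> [-8.06, -11.34, -14.62, -17.9, -21.18]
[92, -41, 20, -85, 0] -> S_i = Random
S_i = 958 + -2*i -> [958, 956, 954, 952, 950]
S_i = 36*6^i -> [36, 216, 1296, 7776, 46656]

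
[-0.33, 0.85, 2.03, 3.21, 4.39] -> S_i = -0.33 + 1.18*i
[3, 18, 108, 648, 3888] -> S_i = 3*6^i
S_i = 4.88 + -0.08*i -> [4.88, 4.8, 4.72, 4.64, 4.56]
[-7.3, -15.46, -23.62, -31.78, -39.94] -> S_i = -7.30 + -8.16*i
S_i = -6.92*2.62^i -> [-6.92, -18.13, -47.5, -124.45, -326.07]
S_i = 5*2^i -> [5, 10, 20, 40, 80]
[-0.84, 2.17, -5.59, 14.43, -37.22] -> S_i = -0.84*(-2.58)^i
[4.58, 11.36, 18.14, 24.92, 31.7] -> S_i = 4.58 + 6.78*i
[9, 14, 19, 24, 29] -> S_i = 9 + 5*i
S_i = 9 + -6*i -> [9, 3, -3, -9, -15]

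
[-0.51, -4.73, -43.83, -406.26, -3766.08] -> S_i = -0.51*9.27^i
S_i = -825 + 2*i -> [-825, -823, -821, -819, -817]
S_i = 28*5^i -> [28, 140, 700, 3500, 17500]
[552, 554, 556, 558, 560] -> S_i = 552 + 2*i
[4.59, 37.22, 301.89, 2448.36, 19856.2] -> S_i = 4.59*8.11^i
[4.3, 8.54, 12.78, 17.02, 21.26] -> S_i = 4.30 + 4.24*i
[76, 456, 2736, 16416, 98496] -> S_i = 76*6^i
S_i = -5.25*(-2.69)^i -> [-5.25, 14.12, -37.99, 102.19, -274.9]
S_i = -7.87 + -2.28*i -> [-7.87, -10.15, -12.43, -14.71, -16.99]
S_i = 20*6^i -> [20, 120, 720, 4320, 25920]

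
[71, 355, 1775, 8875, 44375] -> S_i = 71*5^i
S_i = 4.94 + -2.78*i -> [4.94, 2.16, -0.62, -3.4, -6.18]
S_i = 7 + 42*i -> [7, 49, 91, 133, 175]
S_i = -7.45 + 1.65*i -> [-7.45, -5.8, -4.15, -2.5, -0.85]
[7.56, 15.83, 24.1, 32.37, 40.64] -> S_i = 7.56 + 8.27*i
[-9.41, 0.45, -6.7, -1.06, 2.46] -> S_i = Random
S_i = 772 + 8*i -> [772, 780, 788, 796, 804]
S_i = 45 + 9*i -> [45, 54, 63, 72, 81]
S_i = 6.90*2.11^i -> [6.9, 14.56, 30.72, 64.82, 136.77]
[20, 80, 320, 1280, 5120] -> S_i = 20*4^i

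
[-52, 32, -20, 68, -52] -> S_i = Random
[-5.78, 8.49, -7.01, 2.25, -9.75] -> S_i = Random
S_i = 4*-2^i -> [4, -8, 16, -32, 64]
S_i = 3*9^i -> [3, 27, 243, 2187, 19683]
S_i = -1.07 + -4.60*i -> [-1.07, -5.67, -10.27, -14.87, -19.47]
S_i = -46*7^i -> [-46, -322, -2254, -15778, -110446]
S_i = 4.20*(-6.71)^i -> [4.2, -28.18, 189.1, -1268.87, 8514.11]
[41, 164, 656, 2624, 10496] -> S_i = 41*4^i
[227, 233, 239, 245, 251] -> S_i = 227 + 6*i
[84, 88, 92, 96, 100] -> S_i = 84 + 4*i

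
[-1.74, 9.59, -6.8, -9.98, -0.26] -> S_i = Random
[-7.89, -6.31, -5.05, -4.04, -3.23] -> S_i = -7.89*0.80^i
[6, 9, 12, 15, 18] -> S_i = 6 + 3*i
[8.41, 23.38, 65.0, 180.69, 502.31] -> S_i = 8.41*2.78^i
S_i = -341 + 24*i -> [-341, -317, -293, -269, -245]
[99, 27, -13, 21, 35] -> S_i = Random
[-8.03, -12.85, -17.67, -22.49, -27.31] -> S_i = -8.03 + -4.82*i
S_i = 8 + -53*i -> [8, -45, -98, -151, -204]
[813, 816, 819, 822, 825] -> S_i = 813 + 3*i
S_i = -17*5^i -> [-17, -85, -425, -2125, -10625]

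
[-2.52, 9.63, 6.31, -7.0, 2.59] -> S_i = Random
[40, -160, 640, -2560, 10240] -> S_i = 40*-4^i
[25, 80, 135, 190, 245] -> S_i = 25 + 55*i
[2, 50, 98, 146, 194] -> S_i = 2 + 48*i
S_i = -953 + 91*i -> [-953, -862, -771, -680, -589]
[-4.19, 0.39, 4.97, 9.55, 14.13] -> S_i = -4.19 + 4.58*i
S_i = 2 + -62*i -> [2, -60, -122, -184, -246]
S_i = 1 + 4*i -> [1, 5, 9, 13, 17]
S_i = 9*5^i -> [9, 45, 225, 1125, 5625]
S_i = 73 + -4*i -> [73, 69, 65, 61, 57]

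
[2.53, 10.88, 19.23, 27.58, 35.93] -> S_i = 2.53 + 8.35*i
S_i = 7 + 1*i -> [7, 8, 9, 10, 11]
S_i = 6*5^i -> [6, 30, 150, 750, 3750]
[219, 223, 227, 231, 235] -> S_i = 219 + 4*i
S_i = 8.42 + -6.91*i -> [8.42, 1.51, -5.4, -12.31, -19.22]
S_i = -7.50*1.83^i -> [-7.5, -13.73, -25.12, -45.96, -84.11]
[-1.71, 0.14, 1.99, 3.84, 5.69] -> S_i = -1.71 + 1.85*i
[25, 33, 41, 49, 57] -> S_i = 25 + 8*i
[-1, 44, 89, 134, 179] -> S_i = -1 + 45*i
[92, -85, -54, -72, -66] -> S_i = Random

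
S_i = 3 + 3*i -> [3, 6, 9, 12, 15]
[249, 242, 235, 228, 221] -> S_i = 249 + -7*i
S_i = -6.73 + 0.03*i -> [-6.73, -6.7, -6.67, -6.64, -6.61]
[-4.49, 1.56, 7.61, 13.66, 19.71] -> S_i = -4.49 + 6.05*i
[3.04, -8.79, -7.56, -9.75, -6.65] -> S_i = Random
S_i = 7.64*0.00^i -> [7.64, 0.0, 0.0, 0.0, 0.0]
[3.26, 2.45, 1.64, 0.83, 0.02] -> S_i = 3.26 + -0.81*i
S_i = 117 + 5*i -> [117, 122, 127, 132, 137]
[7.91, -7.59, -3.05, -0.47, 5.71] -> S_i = Random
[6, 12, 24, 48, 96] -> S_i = 6*2^i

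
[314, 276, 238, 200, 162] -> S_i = 314 + -38*i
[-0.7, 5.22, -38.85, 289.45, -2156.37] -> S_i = -0.70*(-7.45)^i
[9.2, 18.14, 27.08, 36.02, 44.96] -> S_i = 9.20 + 8.94*i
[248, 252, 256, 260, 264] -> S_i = 248 + 4*i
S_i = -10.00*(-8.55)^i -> [-10.0, 85.5, -731.03, 6250.26, -53439.76]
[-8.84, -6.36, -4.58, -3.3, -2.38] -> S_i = -8.84*0.72^i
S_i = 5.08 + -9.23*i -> [5.08, -4.15, -13.38, -22.61, -31.84]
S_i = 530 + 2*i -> [530, 532, 534, 536, 538]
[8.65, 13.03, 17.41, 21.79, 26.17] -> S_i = 8.65 + 4.38*i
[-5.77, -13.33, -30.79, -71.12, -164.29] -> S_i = -5.77*2.31^i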